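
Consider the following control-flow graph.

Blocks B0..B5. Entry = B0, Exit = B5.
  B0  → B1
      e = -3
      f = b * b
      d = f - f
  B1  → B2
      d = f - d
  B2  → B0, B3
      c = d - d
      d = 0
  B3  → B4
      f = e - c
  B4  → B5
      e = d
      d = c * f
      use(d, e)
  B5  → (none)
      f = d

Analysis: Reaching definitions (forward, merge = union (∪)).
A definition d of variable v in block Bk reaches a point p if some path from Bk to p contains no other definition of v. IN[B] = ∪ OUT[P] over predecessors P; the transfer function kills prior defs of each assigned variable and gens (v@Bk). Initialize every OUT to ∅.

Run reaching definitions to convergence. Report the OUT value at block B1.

Answer: {c@B2, d@B1, e@B0, f@B0}

Derivation:
Per-block solution:
  B0:   IN={c@B2, d@B2, e@B0, f@B0}   OUT={c@B2, d@B0, e@B0, f@B0}
  B1:   IN={c@B2, d@B0, e@B0, f@B0}   OUT={c@B2, d@B1, e@B0, f@B0}
  B2:   IN={c@B2, d@B1, e@B0, f@B0}   OUT={c@B2, d@B2, e@B0, f@B0}
  B3:   IN={c@B2, d@B2, e@B0, f@B0}   OUT={c@B2, d@B2, e@B0, f@B3}
  B4:   IN={c@B2, d@B2, e@B0, f@B3}   OUT={c@B2, d@B4, e@B4, f@B3}
  B5:   IN={c@B2, d@B4, e@B4, f@B3}   OUT={c@B2, d@B4, e@B4, f@B5}

Merge at B1: IN[B1] = OUT[B0] = {c@B2, d@B0, e@B0, f@B0}
Applying B1's transfer function to that IN value gives OUT[B1] (row B1 above).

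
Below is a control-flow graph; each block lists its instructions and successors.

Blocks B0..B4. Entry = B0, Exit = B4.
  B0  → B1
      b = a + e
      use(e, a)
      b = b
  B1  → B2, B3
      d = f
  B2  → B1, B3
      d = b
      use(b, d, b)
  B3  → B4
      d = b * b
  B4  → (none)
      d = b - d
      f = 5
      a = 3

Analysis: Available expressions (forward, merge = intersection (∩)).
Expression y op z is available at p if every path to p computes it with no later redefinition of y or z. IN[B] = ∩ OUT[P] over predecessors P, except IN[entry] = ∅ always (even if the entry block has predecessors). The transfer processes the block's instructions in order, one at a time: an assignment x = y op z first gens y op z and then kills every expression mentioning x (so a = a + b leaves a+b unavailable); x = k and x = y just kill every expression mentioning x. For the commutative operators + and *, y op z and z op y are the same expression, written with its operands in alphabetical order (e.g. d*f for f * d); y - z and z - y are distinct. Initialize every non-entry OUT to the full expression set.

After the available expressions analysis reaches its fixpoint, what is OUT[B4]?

Fixpoint table:
  B0: | IN={} | OUT={a+e}
  B1: | IN={a+e} | OUT={a+e}
  B2: | IN={a+e} | OUT={a+e}
  B3: | IN={a+e} | OUT={a+e, b*b}
  B4: | IN={a+e, b*b} | OUT={b*b}

Merge at B4: IN[B4] = OUT[B3] = {a+e, b*b}
Applying B4's transfer function to that IN value gives OUT[B4] (row B4 above).

Answer: {b*b}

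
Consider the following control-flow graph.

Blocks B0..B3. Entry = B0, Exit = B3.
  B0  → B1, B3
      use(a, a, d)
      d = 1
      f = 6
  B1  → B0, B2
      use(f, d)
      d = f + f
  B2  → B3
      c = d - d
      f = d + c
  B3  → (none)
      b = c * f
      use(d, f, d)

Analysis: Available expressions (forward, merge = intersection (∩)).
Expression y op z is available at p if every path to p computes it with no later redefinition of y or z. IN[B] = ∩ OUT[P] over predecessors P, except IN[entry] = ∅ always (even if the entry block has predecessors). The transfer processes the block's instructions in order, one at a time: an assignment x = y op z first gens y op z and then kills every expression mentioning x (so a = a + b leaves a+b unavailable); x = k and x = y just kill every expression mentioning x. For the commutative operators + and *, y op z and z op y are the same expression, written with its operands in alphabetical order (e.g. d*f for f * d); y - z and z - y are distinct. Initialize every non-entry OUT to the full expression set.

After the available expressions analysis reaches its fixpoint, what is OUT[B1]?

Per-block solution:
  B0:   IN={}   OUT={}
  B1:   IN={}   OUT={f+f}
  B2:   IN={f+f}   OUT={c+d, d-d}
  B3:   IN={}   OUT={c*f}

Merge at B1: IN[B1] = OUT[B0] = {}
Applying B1's transfer function to that IN value gives OUT[B1] (row B1 above).

Answer: {f+f}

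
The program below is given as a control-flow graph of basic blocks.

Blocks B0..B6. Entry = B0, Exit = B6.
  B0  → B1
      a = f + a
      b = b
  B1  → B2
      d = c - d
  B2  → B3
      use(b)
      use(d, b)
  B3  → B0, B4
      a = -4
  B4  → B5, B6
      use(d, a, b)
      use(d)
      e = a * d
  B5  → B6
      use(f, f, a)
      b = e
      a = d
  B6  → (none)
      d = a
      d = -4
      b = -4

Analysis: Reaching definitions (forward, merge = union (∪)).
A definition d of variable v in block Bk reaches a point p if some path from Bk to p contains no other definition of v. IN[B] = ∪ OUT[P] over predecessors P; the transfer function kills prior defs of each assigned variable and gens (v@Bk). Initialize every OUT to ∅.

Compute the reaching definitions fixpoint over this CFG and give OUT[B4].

Answer: {a@B3, b@B0, d@B1, e@B4}

Derivation:
Fixpoint table:
  B0:   IN={a@B3, b@B0, d@B1}   OUT={a@B0, b@B0, d@B1}
  B1:   IN={a@B0, b@B0, d@B1}   OUT={a@B0, b@B0, d@B1}
  B2:   IN={a@B0, b@B0, d@B1}   OUT={a@B0, b@B0, d@B1}
  B3:   IN={a@B0, b@B0, d@B1}   OUT={a@B3, b@B0, d@B1}
  B4:   IN={a@B3, b@B0, d@B1}   OUT={a@B3, b@B0, d@B1, e@B4}
  B5:   IN={a@B3, b@B0, d@B1, e@B4}   OUT={a@B5, b@B5, d@B1, e@B4}
  B6:   IN={a@B3, a@B5, b@B0, b@B5, d@B1, e@B4}   OUT={a@B3, a@B5, b@B6, d@B6, e@B4}

Merge at B4: IN[B4] = OUT[B3] = {a@B3, b@B0, d@B1}
Applying B4's transfer function to that IN value gives OUT[B4] (row B4 above).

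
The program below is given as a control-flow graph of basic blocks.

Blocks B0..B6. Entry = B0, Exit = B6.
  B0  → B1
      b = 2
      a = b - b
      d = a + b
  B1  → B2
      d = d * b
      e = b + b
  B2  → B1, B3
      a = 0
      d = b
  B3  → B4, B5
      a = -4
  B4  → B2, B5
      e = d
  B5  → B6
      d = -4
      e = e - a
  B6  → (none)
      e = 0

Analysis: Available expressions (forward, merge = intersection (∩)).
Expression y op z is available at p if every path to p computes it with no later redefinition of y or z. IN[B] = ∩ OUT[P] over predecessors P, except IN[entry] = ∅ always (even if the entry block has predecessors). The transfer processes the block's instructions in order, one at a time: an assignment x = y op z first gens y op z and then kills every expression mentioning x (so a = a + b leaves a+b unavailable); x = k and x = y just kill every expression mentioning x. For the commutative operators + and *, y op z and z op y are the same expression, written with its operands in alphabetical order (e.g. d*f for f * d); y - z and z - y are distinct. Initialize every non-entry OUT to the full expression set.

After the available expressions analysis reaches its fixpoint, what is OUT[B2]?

Per-block solution:
  B0:  IN={}  OUT={a+b, b-b}
  B1:  IN={b-b}  OUT={b+b, b-b}
  B2:  IN={b+b, b-b}  OUT={b+b, b-b}
  B3:  IN={b+b, b-b}  OUT={b+b, b-b}
  B4:  IN={b+b, b-b}  OUT={b+b, b-b}
  B5:  IN={b+b, b-b}  OUT={b+b, b-b}
  B6:  IN={b+b, b-b}  OUT={b+b, b-b}

Merge at B2: IN[B2] = OUT[B1] ∩ OUT[B4] = {b+b, b-b}
Applying B2's transfer function to that IN value gives OUT[B2] (row B2 above).

Answer: {b+b, b-b}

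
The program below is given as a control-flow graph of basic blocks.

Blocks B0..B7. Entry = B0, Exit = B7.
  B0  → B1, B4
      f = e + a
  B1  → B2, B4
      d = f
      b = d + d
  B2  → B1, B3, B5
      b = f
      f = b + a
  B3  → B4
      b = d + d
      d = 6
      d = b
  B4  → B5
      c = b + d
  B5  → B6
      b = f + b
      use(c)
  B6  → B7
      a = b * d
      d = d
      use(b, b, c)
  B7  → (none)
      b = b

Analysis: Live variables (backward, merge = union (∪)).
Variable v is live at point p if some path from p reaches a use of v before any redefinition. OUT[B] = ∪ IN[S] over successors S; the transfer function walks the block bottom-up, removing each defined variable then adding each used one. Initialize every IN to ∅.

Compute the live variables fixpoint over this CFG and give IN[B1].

Answer: {a, c, f}

Trace:
Converged values:
  B0:   IN={a, b, c, d, e}   OUT={a, b, c, d, f}
  B1:   IN={a, c, f}   OUT={a, b, c, d, f}
  B2:   IN={a, c, d, f}   OUT={a, b, c, d, f}
  B3:   IN={d, f}   OUT={b, d, f}
  B4:   IN={b, d, f}   OUT={b, c, d, f}
  B5:   IN={b, c, d, f}   OUT={b, c, d}
  B6:   IN={b, c, d}   OUT={b}
  B7:   IN={b}   OUT={}

Merge at B1: OUT[B1] = IN[B2] ⊔ IN[B4] = {a, b, c, d, f}
Applying B1's transfer function to that OUT value gives IN[B1] (row B1 above).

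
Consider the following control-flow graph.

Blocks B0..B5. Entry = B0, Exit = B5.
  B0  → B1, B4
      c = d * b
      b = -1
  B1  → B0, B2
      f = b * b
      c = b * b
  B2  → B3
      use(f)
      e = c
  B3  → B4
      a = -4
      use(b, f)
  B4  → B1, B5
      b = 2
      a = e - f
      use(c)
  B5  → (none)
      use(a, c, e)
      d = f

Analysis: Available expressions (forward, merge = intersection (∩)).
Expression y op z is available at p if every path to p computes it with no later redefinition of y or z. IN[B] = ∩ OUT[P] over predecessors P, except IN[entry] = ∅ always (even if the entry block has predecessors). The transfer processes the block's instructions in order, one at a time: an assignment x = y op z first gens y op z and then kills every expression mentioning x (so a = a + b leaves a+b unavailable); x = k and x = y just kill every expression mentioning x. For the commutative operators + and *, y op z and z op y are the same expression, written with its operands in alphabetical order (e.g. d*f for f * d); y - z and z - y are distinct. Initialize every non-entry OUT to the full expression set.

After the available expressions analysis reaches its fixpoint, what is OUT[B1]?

Answer: {b*b}

Trace:
Converged values:
  B0:   IN={}   OUT={}
  B1:   IN={}   OUT={b*b}
  B2:   IN={b*b}   OUT={b*b}
  B3:   IN={b*b}   OUT={b*b}
  B4:   IN={}   OUT={e-f}
  B5:   IN={e-f}   OUT={e-f}

Merge at B1: IN[B1] = OUT[B0] ∩ OUT[B4] = {}
Applying B1's transfer function to that IN value gives OUT[B1] (row B1 above).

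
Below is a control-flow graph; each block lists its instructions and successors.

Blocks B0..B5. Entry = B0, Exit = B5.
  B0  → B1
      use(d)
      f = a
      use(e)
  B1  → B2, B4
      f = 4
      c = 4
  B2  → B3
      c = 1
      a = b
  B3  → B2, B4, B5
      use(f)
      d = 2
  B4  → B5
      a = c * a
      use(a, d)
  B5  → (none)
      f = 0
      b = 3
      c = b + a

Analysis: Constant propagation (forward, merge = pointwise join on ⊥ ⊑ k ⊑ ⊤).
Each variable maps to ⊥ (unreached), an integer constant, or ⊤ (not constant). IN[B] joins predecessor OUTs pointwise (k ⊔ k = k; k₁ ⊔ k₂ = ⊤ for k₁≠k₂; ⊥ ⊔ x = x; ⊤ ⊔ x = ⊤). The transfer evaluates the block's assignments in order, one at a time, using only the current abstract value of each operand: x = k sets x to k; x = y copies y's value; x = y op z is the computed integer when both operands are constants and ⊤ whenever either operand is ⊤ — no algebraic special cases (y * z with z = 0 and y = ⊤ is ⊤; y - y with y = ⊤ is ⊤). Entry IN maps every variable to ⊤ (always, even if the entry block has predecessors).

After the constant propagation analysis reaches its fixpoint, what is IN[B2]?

Converged values:
  B0:  IN=(all ⊤)  OUT=(all ⊤)
  B1:  IN=(all ⊤)  OUT={c:4, f:4; rest ⊤}
  B2:  IN={f:4; rest ⊤}  OUT={c:1, f:4; rest ⊤}
  B3:  IN={c:1, f:4; rest ⊤}  OUT={c:1, d:2, f:4; rest ⊤}
  B4:  IN={f:4; rest ⊤}  OUT={f:4; rest ⊤}
  B5:  IN={f:4; rest ⊤}  OUT={b:3, f:0; rest ⊤}

Merge at B2: IN[B2] = OUT[B1] ⊔ OUT[B3] = {a: ⊤, b: ⊤, c: ⊤, d: ⊤, e: ⊤, f: 4}

Answer: {a: ⊤, b: ⊤, c: ⊤, d: ⊤, e: ⊤, f: 4}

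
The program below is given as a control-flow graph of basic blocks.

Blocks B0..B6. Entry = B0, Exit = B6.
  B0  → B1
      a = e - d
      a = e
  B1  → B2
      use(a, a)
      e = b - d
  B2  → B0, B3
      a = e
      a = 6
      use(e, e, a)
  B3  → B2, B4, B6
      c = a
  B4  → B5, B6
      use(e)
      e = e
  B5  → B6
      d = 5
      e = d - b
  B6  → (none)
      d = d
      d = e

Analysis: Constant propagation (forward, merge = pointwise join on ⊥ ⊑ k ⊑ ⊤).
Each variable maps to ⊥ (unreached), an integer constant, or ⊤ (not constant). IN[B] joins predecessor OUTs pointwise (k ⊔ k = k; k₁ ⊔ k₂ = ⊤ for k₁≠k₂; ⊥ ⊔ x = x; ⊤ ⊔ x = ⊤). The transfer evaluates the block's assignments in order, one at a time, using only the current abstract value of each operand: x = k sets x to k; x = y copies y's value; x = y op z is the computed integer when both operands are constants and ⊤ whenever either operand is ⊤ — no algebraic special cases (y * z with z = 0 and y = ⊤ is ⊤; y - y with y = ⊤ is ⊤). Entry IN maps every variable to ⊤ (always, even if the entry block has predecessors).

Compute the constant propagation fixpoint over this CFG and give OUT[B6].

Per-block solution:
  B0:   IN=(all ⊤)   OUT=(all ⊤)
  B1:   IN=(all ⊤)   OUT=(all ⊤)
  B2:   IN=(all ⊤)   OUT={a:6; rest ⊤}
  B3:   IN={a:6; rest ⊤}   OUT={a:6, c:6; rest ⊤}
  B4:   IN={a:6, c:6; rest ⊤}   OUT={a:6, c:6; rest ⊤}
  B5:   IN={a:6, c:6; rest ⊤}   OUT={a:6, c:6, d:5; rest ⊤}
  B6:   IN={a:6, c:6; rest ⊤}   OUT={a:6, c:6; rest ⊤}

Merge at B6: IN[B6] = OUT[B3] ⊔ OUT[B4] ⊔ OUT[B5] = {a: 6, b: ⊤, c: 6, d: ⊤, e: ⊤, f: ⊤}
Applying B6's transfer function to that IN value gives OUT[B6] (row B6 above).

Answer: {a: 6, b: ⊤, c: 6, d: ⊤, e: ⊤, f: ⊤}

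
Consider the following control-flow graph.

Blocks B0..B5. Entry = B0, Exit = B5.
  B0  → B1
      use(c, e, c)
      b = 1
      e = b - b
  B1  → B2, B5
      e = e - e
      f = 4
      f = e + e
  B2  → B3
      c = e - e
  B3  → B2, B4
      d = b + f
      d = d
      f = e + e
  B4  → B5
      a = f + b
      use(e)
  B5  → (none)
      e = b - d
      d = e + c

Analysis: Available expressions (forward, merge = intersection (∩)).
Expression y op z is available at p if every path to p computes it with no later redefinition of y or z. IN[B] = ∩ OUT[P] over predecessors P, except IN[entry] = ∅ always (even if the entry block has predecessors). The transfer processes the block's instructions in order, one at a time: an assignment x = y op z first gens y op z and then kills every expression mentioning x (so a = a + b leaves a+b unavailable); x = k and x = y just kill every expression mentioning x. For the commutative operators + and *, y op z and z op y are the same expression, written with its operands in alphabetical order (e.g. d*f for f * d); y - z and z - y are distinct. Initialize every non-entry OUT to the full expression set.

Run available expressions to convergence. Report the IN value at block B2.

Answer: {b-b, e+e}

Trace:
Fixpoint table:
  B0:  IN={}  OUT={b-b}
  B1:  IN={b-b}  OUT={b-b, e+e}
  B2:  IN={b-b, e+e}  OUT={b-b, e+e, e-e}
  B3:  IN={b-b, e+e, e-e}  OUT={b-b, e+e, e-e}
  B4:  IN={b-b, e+e, e-e}  OUT={b+f, b-b, e+e, e-e}
  B5:  IN={b-b, e+e}  OUT={b-b, c+e}

Merge at B2: IN[B2] = OUT[B1] ∩ OUT[B3] = {b-b, e+e}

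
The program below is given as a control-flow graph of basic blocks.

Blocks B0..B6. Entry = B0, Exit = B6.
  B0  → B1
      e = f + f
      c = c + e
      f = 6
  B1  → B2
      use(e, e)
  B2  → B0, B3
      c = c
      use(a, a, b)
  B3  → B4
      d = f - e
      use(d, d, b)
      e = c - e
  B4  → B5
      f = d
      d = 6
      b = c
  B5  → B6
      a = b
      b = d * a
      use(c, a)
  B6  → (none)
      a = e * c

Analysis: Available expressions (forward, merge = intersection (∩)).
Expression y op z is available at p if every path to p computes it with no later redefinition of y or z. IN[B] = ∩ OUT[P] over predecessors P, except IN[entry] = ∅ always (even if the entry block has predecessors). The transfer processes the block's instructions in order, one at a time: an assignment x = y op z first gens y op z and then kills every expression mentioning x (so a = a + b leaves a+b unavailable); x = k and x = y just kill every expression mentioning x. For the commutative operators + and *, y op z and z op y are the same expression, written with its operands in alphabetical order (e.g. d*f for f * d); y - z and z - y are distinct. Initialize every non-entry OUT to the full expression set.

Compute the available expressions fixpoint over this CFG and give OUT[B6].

Per-block solution:
  B0:  IN={}  OUT={}
  B1:  IN={}  OUT={}
  B2:  IN={}  OUT={}
  B3:  IN={}  OUT={}
  B4:  IN={}  OUT={}
  B5:  IN={}  OUT={a*d}
  B6:  IN={a*d}  OUT={c*e}

Merge at B6: IN[B6] = OUT[B5] = {a*d}
Applying B6's transfer function to that IN value gives OUT[B6] (row B6 above).

Answer: {c*e}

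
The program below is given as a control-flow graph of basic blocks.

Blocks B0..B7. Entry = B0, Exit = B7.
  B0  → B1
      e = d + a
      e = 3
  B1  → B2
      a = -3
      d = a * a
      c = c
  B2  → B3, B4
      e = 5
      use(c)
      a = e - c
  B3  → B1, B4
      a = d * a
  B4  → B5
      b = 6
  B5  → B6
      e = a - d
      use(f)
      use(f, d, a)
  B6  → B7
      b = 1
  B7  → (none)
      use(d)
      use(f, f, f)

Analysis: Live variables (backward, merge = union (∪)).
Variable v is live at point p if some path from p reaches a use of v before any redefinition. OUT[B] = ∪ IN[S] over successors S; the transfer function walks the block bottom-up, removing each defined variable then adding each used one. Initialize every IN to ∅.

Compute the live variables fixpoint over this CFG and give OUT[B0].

Answer: {c, f}

Working:
Converged values:
  B0: | IN={a, c, d, f} | OUT={c, f}
  B1: | IN={c, f} | OUT={c, d, f}
  B2: | IN={c, d, f} | OUT={a, c, d, f}
  B3: | IN={a, c, d, f} | OUT={a, c, d, f}
  B4: | IN={a, d, f} | OUT={a, d, f}
  B5: | IN={a, d, f} | OUT={d, f}
  B6: | IN={d, f} | OUT={d, f}
  B7: | IN={d, f} | OUT={}

Merge at B0: OUT[B0] = IN[B1] = {c, f}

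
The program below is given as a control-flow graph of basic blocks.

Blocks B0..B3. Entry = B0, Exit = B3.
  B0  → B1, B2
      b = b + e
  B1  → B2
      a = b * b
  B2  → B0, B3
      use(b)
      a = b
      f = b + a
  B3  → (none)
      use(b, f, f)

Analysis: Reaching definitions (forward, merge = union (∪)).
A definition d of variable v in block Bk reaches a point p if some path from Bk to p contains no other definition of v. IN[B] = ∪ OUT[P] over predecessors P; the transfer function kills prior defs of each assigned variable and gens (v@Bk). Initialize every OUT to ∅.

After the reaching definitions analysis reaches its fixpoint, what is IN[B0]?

Per-block solution:
  B0:  IN={a@B2, b@B0, f@B2}  OUT={a@B2, b@B0, f@B2}
  B1:  IN={a@B2, b@B0, f@B2}  OUT={a@B1, b@B0, f@B2}
  B2:  IN={a@B1, a@B2, b@B0, f@B2}  OUT={a@B2, b@B0, f@B2}
  B3:  IN={a@B2, b@B0, f@B2}  OUT={a@B2, b@B0, f@B2}

Merge at B0 (entry node, so the boundary value {} is joined with the incoming edge(s)): IN[B0] = {} ⊔ OUT[B2] = {a@B2, b@B0, f@B2}

Answer: {a@B2, b@B0, f@B2}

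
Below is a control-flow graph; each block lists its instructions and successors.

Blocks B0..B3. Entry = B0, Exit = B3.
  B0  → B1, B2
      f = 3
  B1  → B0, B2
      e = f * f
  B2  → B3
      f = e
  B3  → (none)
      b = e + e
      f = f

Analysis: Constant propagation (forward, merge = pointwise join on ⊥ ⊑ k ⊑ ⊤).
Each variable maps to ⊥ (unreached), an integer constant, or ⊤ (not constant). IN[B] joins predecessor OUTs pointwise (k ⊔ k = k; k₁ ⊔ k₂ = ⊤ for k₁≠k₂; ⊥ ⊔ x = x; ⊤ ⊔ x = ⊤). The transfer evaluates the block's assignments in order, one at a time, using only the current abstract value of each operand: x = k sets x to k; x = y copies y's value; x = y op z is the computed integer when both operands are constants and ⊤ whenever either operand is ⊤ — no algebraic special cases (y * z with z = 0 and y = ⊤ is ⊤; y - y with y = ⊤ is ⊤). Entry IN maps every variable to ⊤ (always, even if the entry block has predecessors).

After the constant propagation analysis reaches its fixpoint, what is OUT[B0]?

Answer: {a: ⊤, b: ⊤, c: ⊤, d: ⊤, e: ⊤, f: 3}

Derivation:
Fixpoint table:
  B0:  IN=(all ⊤)  OUT={f:3; rest ⊤}
  B1:  IN={f:3; rest ⊤}  OUT={e:9, f:3; rest ⊤}
  B2:  IN={f:3; rest ⊤}  OUT=(all ⊤)
  B3:  IN=(all ⊤)  OUT=(all ⊤)

Merge at B0 (entry node, so the boundary value (all ⊤) is joined with the incoming edge(s)): IN[B0] = (all ⊤) ⊔ OUT[B1] = {a: ⊤, b: ⊤, c: ⊤, d: ⊤, e: ⊤, f: ⊤}
Applying B0's transfer function to that IN value gives OUT[B0] (row B0 above).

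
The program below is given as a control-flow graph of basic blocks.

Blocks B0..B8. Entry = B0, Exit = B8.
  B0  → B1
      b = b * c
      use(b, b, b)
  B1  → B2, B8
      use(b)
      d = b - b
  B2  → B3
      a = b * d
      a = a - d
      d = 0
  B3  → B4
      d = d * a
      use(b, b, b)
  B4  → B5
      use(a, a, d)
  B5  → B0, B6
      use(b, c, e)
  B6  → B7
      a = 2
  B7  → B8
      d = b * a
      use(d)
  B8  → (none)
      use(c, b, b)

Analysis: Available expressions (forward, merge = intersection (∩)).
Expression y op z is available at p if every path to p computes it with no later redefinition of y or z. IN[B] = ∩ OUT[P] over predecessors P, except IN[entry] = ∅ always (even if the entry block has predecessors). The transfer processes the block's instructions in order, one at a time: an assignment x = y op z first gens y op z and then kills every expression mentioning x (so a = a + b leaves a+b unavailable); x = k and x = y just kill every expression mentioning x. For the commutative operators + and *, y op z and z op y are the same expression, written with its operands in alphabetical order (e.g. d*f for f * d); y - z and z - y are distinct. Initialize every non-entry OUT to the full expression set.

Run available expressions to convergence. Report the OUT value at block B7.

Answer: {a*b, b-b}

Derivation:
Per-block solution:
  B0:   IN={}   OUT={}
  B1:   IN={}   OUT={b-b}
  B2:   IN={b-b}   OUT={b-b}
  B3:   IN={b-b}   OUT={b-b}
  B4:   IN={b-b}   OUT={b-b}
  B5:   IN={b-b}   OUT={b-b}
  B6:   IN={b-b}   OUT={b-b}
  B7:   IN={b-b}   OUT={a*b, b-b}
  B8:   IN={b-b}   OUT={b-b}

Merge at B7: IN[B7] = OUT[B6] = {b-b}
Applying B7's transfer function to that IN value gives OUT[B7] (row B7 above).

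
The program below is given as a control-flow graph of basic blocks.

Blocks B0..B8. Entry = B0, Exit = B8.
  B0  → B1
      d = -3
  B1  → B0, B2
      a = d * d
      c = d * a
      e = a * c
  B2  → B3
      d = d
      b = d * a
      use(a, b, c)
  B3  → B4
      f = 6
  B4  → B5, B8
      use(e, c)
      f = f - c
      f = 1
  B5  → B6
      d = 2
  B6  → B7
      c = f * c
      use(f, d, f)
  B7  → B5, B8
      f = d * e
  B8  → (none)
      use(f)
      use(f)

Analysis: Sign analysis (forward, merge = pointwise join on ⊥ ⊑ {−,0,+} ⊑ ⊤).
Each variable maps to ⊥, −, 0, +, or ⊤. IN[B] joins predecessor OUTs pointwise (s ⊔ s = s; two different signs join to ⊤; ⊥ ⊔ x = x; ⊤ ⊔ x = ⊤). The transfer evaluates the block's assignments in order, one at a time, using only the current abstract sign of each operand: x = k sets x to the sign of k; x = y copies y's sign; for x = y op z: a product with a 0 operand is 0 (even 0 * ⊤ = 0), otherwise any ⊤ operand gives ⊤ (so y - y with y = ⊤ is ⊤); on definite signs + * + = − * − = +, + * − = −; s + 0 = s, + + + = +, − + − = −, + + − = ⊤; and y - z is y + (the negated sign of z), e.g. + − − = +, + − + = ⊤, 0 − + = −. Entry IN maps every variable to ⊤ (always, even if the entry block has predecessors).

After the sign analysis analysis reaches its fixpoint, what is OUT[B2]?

Answer: {a: +, b: -, c: -, d: -, e: -, f: ⊤}

Trace:
Converged values:
  B0: | IN=(all ⊤) | OUT={d:-; rest ⊤}
  B1: | IN={d:-; rest ⊤} | OUT={a:+, c:-, d:-, e:-; rest ⊤}
  B2: | IN={a:+, c:-, d:-, e:-; rest ⊤} | OUT={a:+, b:-, c:-, d:-, e:-; rest ⊤}
  B3: | IN={a:+, b:-, c:-, d:-, e:-; rest ⊤} | OUT={a:+, b:-, c:-, d:-, e:-, f:+; rest ⊤}
  B4: | IN={a:+, b:-, c:-, d:-, e:-, f:+; rest ⊤} | OUT={a:+, b:-, c:-, d:-, e:-, f:+; rest ⊤}
  B5: | IN={a:+, b:-, e:-; rest ⊤} | OUT={a:+, b:-, d:+, e:-; rest ⊤}
  B6: | IN={a:+, b:-, d:+, e:-; rest ⊤} | OUT={a:+, b:-, d:+, e:-; rest ⊤}
  B7: | IN={a:+, b:-, d:+, e:-; rest ⊤} | OUT={a:+, b:-, d:+, e:-, f:-; rest ⊤}
  B8: | IN={a:+, b:-, e:-; rest ⊤} | OUT={a:+, b:-, e:-; rest ⊤}

Merge at B2: IN[B2] = OUT[B1] = {a: +, b: ⊤, c: -, d: -, e: -, f: ⊤}
Applying B2's transfer function to that IN value gives OUT[B2] (row B2 above).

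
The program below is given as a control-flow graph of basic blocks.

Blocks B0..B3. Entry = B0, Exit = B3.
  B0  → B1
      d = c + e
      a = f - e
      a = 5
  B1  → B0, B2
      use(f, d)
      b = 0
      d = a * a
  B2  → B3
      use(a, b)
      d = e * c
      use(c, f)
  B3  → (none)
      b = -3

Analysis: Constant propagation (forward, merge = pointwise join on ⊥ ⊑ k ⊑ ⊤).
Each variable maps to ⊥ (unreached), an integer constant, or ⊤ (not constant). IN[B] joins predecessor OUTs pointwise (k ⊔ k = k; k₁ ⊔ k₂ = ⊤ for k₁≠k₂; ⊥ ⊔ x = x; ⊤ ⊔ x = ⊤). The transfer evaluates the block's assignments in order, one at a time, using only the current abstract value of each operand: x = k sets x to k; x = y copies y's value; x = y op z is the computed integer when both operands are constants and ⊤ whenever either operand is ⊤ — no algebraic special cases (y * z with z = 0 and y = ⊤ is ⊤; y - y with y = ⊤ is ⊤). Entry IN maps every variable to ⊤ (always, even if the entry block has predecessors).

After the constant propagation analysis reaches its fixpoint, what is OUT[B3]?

Answer: {a: 5, b: -3, c: ⊤, d: ⊤, e: ⊤, f: ⊤}

Trace:
Converged values:
  B0: | IN=(all ⊤) | OUT={a:5; rest ⊤}
  B1: | IN={a:5; rest ⊤} | OUT={a:5, b:0, d:25; rest ⊤}
  B2: | IN={a:5, b:0, d:25; rest ⊤} | OUT={a:5, b:0; rest ⊤}
  B3: | IN={a:5, b:0; rest ⊤} | OUT={a:5, b:-3; rest ⊤}

Merge at B3: IN[B3] = OUT[B2] = {a: 5, b: 0, c: ⊤, d: ⊤, e: ⊤, f: ⊤}
Applying B3's transfer function to that IN value gives OUT[B3] (row B3 above).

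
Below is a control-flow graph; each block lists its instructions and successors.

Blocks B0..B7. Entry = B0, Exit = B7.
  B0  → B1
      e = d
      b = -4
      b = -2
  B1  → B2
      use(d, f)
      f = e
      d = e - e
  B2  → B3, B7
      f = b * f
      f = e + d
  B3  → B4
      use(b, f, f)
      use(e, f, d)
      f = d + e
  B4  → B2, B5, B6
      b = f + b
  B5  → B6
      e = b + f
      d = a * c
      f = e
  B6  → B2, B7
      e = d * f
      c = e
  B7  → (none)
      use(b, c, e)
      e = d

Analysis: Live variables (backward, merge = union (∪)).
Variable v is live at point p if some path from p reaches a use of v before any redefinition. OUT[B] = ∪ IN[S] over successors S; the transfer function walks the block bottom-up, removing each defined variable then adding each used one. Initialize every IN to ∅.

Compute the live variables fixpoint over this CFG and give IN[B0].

Converged values:
  B0: | IN={a, c, d, f} | OUT={a, b, c, d, e, f}
  B1: | IN={a, b, c, d, e, f} | OUT={a, b, c, d, e, f}
  B2: | IN={a, b, c, d, e, f} | OUT={a, b, c, d, e, f}
  B3: | IN={a, b, c, d, e, f} | OUT={a, b, c, d, e, f}
  B4: | IN={a, b, c, d, e, f} | OUT={a, b, c, d, e, f}
  B5: | IN={a, b, c, f} | OUT={a, b, d, f}
  B6: | IN={a, b, d, f} | OUT={a, b, c, d, e, f}
  B7: | IN={b, c, d, e} | OUT={}

Merge at B0: OUT[B0] = IN[B1] = {a, b, c, d, e, f}
Applying B0's transfer function to that OUT value gives IN[B0] (row B0 above).

Answer: {a, c, d, f}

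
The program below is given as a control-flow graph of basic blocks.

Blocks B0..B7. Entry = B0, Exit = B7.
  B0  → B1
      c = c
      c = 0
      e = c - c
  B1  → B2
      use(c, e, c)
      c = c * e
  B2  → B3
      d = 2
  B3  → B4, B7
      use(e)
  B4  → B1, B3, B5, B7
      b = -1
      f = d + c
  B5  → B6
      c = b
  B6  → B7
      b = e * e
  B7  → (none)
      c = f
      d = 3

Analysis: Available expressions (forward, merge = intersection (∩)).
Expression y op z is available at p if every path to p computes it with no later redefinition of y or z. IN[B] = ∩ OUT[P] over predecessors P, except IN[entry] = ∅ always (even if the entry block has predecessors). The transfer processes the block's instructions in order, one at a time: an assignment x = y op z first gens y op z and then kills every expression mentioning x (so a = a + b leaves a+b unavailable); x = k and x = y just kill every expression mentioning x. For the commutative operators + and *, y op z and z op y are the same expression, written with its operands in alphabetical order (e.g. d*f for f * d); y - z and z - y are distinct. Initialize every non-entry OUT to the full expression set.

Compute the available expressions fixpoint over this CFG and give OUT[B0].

Per-block solution:
  B0:  IN={}  OUT={c-c}
  B1:  IN={}  OUT={}
  B2:  IN={}  OUT={}
  B3:  IN={}  OUT={}
  B4:  IN={}  OUT={c+d}
  B5:  IN={c+d}  OUT={}
  B6:  IN={}  OUT={e*e}
  B7:  IN={}  OUT={}

B0 is the boundary node: IN[B0] = {}
Applying B0's transfer function to that IN value gives OUT[B0] (row B0 above).

Answer: {c-c}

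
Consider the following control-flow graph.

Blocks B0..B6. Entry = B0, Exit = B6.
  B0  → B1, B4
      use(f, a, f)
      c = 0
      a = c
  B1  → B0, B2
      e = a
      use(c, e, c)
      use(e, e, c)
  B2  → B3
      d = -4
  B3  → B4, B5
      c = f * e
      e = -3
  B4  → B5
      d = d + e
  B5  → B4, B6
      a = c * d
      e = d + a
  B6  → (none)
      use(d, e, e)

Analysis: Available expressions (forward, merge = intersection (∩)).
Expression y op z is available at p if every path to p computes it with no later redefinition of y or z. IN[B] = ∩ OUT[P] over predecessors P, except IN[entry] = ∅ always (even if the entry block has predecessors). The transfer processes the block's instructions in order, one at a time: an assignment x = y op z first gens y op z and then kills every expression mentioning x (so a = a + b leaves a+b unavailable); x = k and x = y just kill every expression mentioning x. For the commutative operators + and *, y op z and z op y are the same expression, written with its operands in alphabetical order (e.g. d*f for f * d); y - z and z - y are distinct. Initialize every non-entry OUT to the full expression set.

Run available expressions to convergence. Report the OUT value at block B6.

Converged values:
  B0:  IN={}  OUT={}
  B1:  IN={}  OUT={}
  B2:  IN={}  OUT={}
  B3:  IN={}  OUT={}
  B4:  IN={}  OUT={}
  B5:  IN={}  OUT={a+d, c*d}
  B6:  IN={a+d, c*d}  OUT={a+d, c*d}

Merge at B6: IN[B6] = OUT[B5] = {a+d, c*d}
Applying B6's transfer function to that IN value gives OUT[B6] (row B6 above).

Answer: {a+d, c*d}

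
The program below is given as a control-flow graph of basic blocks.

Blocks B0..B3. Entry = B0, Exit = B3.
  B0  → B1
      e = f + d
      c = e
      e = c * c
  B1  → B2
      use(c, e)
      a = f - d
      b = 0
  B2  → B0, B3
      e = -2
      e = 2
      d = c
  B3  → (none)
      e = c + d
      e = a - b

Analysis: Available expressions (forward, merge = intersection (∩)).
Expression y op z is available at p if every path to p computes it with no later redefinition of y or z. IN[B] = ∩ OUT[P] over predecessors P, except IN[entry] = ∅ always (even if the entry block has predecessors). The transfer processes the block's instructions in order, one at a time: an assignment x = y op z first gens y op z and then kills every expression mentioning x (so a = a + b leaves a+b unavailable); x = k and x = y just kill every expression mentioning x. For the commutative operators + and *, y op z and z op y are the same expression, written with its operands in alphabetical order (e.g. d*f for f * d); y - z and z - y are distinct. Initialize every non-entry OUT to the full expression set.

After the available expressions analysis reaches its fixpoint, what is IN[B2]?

Fixpoint table:
  B0:  IN={}  OUT={c*c, d+f}
  B1:  IN={c*c, d+f}  OUT={c*c, d+f, f-d}
  B2:  IN={c*c, d+f, f-d}  OUT={c*c}
  B3:  IN={c*c}  OUT={a-b, c*c, c+d}

Merge at B2: IN[B2] = OUT[B1] = {c*c, d+f, f-d}

Answer: {c*c, d+f, f-d}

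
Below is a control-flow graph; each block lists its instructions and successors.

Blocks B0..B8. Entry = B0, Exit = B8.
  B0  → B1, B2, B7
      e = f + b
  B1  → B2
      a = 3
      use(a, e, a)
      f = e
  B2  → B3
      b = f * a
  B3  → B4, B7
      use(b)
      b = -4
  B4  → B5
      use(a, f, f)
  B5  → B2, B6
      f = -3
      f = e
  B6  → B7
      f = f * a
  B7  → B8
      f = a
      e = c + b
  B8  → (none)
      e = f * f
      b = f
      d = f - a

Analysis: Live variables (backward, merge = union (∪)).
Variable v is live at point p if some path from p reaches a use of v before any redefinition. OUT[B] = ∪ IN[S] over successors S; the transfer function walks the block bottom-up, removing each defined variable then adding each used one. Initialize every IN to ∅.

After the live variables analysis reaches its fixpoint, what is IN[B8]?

Fixpoint table:
  B0: | IN={a, b, c, f} | OUT={a, b, c, e, f}
  B1: | IN={c, e} | OUT={a, c, e, f}
  B2: | IN={a, c, e, f} | OUT={a, b, c, e, f}
  B3: | IN={a, b, c, e, f} | OUT={a, b, c, e, f}
  B4: | IN={a, b, c, e, f} | OUT={a, b, c, e}
  B5: | IN={a, b, c, e} | OUT={a, b, c, e, f}
  B6: | IN={a, b, c, f} | OUT={a, b, c}
  B7: | IN={a, b, c} | OUT={a, f}
  B8: | IN={a, f} | OUT={}

B8 is the boundary node: OUT[B8] = {}
Applying B8's transfer function to that OUT value gives IN[B8] (row B8 above).

Answer: {a, f}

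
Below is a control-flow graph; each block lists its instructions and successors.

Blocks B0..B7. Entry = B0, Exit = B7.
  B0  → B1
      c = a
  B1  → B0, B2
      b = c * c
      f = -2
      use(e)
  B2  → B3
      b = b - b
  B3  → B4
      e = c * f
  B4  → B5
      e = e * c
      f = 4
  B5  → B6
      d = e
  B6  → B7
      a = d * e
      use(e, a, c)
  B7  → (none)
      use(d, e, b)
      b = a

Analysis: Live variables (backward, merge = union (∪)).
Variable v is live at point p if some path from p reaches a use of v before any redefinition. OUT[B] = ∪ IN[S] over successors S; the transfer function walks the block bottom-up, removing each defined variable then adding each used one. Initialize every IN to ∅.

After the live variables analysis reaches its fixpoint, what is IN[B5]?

Answer: {b, c, e}

Working:
Fixpoint table:
  B0:  IN={a, e}  OUT={a, c, e}
  B1:  IN={a, c, e}  OUT={a, b, c, e, f}
  B2:  IN={b, c, f}  OUT={b, c, f}
  B3:  IN={b, c, f}  OUT={b, c, e}
  B4:  IN={b, c, e}  OUT={b, c, e}
  B5:  IN={b, c, e}  OUT={b, c, d, e}
  B6:  IN={b, c, d, e}  OUT={a, b, d, e}
  B7:  IN={a, b, d, e}  OUT={}

Merge at B5: OUT[B5] = IN[B6] = {b, c, d, e}
Applying B5's transfer function to that OUT value gives IN[B5] (row B5 above).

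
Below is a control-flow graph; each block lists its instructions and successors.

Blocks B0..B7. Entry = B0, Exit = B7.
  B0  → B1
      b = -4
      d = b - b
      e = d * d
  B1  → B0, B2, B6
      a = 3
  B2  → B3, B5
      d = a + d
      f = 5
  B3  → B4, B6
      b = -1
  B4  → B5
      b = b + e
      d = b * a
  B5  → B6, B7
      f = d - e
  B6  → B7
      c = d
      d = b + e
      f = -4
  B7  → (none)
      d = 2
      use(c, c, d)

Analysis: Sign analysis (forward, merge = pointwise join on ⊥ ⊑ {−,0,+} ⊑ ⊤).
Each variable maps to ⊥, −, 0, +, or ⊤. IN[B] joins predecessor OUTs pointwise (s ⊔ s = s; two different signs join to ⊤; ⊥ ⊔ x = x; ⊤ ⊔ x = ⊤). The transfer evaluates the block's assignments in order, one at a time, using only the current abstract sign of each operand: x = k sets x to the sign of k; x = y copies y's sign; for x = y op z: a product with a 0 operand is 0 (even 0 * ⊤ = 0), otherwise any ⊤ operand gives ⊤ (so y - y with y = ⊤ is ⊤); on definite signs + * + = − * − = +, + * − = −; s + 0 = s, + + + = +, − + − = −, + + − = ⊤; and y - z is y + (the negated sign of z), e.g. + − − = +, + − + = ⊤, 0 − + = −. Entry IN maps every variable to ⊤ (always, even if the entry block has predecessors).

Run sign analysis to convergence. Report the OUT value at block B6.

Answer: {a: +, b: ⊤, c: ⊤, d: ⊤, e: ⊤, f: -}

Trace:
Fixpoint table:
  B0: | IN=(all ⊤) | OUT={b:-; rest ⊤}
  B1: | IN={b:-; rest ⊤} | OUT={a:+, b:-; rest ⊤}
  B2: | IN={a:+, b:-; rest ⊤} | OUT={a:+, b:-, f:+; rest ⊤}
  B3: | IN={a:+, b:-, f:+; rest ⊤} | OUT={a:+, b:-, f:+; rest ⊤}
  B4: | IN={a:+, b:-, f:+; rest ⊤} | OUT={a:+, f:+; rest ⊤}
  B5: | IN={a:+, f:+; rest ⊤} | OUT={a:+; rest ⊤}
  B6: | IN={a:+; rest ⊤} | OUT={a:+, f:-; rest ⊤}
  B7: | IN={a:+; rest ⊤} | OUT={a:+, d:+; rest ⊤}

Merge at B6: IN[B6] = OUT[B1] ⊔ OUT[B3] ⊔ OUT[B5] = {a: +, b: ⊤, c: ⊤, d: ⊤, e: ⊤, f: ⊤}
Applying B6's transfer function to that IN value gives OUT[B6] (row B6 above).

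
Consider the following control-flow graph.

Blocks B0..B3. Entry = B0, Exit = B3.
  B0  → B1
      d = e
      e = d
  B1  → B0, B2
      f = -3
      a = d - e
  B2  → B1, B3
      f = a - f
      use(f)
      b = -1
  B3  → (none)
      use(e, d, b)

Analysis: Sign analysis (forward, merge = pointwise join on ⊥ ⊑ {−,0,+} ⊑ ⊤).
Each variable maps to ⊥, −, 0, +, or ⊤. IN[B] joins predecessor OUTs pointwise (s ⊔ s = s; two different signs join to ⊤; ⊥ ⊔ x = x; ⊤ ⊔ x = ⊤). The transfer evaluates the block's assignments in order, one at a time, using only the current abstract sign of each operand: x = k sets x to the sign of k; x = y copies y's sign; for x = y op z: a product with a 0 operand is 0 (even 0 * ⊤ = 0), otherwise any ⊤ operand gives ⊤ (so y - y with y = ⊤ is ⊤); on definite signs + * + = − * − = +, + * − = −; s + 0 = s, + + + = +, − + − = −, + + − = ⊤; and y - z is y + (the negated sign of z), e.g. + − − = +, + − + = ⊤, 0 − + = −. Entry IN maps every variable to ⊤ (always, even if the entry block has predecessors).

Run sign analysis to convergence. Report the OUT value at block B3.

Fixpoint table:
  B0: | IN=(all ⊤) | OUT=(all ⊤)
  B1: | IN=(all ⊤) | OUT={f:-; rest ⊤}
  B2: | IN={f:-; rest ⊤} | OUT={b:-; rest ⊤}
  B3: | IN={b:-; rest ⊤} | OUT={b:-; rest ⊤}

Merge at B3: IN[B3] = OUT[B2] = {a: ⊤, b: -, c: ⊤, d: ⊤, e: ⊤, f: ⊤}
Applying B3's transfer function to that IN value gives OUT[B3] (row B3 above).

Answer: {a: ⊤, b: -, c: ⊤, d: ⊤, e: ⊤, f: ⊤}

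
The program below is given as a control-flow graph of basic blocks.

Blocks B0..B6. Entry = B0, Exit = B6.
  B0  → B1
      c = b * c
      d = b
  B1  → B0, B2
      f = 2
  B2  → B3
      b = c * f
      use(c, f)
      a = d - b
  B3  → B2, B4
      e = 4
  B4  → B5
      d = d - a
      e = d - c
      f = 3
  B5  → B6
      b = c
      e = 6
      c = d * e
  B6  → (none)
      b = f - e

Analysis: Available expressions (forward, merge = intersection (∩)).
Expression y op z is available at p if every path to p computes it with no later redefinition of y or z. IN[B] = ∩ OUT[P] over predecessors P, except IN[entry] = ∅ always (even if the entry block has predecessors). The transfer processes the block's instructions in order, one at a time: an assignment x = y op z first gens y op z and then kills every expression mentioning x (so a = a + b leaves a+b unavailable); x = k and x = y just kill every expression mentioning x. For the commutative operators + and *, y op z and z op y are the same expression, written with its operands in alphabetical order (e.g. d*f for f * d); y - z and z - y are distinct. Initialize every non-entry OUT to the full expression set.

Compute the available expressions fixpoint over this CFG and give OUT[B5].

Fixpoint table:
  B0: | IN={} | OUT={}
  B1: | IN={} | OUT={}
  B2: | IN={} | OUT={c*f, d-b}
  B3: | IN={c*f, d-b} | OUT={c*f, d-b}
  B4: | IN={c*f, d-b} | OUT={d-c}
  B5: | IN={d-c} | OUT={d*e}
  B6: | IN={d*e} | OUT={d*e, f-e}

Merge at B5: IN[B5] = OUT[B4] = {d-c}
Applying B5's transfer function to that IN value gives OUT[B5] (row B5 above).

Answer: {d*e}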